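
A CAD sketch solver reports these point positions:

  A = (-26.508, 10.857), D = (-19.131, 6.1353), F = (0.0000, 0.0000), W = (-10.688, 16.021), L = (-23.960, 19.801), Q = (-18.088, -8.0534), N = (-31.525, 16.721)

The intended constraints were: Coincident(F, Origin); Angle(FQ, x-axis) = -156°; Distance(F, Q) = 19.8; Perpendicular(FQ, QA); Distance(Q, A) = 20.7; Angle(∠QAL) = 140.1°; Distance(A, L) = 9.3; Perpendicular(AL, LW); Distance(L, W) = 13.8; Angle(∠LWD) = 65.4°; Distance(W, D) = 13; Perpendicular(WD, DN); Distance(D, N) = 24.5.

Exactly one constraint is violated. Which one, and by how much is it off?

Distance(D, N) = 24.5 — off by 8.20.

F = (0.00, 0.00) ✓; FQ at -156.0° ✓; |FQ| = 19.80 ✓; ∠(FQ, QA) = 90.00° ✓; |QA| = 20.70 ✓; ∠QAL = 140.1° ✓; |AL| = 9.300 ✓; ∠(AL, LW) = 90.00° ✓; |LW| = 13.80 ✓; ∠LWD = 65.40° ✓; |WD| = 13.00 ✓; ∠(WD, DN) = 90.00° ✓; |DN| = 16.30 ✗.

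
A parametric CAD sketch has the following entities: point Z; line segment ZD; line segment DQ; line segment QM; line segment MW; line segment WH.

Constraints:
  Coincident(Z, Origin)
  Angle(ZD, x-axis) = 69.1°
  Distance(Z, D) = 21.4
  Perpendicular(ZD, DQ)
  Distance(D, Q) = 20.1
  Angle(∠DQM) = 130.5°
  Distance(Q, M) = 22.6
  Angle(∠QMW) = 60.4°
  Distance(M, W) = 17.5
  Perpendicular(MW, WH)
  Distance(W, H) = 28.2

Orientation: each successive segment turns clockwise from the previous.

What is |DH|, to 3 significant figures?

14.2

Z is at the origin; ZD runs at 69.1° with length 21.4, so D = (7.63, 20.0). ZD is perpendicular to DQ, so DQ runs at -20.9°; with |DQ| = 20.1, Q = (26.4, 12.8). ∠DQM = 130.5° gives QM at -70.4° from the x-axis; with |QM| = 22.6, M = (34.0, -8.47). ∠QMW = 60.4° gives MW at 170° from the x-axis; with |MW| = 17.5, W = (16.8, -5.43). MW ⟂ WH, so WH runs at 80.0°; with |WH| = 28.2, H = (21.7, 22.3). Then |DH| = |H − D| = 14.2.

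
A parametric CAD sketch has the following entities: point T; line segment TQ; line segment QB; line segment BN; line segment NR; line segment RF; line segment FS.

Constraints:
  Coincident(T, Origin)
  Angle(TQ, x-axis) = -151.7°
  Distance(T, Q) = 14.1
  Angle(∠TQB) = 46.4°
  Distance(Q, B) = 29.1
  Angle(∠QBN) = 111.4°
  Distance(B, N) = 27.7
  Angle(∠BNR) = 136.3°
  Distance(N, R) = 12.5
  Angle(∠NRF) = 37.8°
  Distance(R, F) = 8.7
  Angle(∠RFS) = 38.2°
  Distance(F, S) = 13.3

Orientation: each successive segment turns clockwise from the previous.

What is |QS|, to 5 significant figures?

56.519

T is at the origin; TQ runs at -151.7° with length 14.1, so Q = (-12.415, -6.6846). ∠TQB = 46.4° gives QB at 74.700° from the x-axis; with |QB| = 29.1, B = (-4.7360, 21.384). ∠QBN = 111.4° gives BN at 6.1000° from the x-axis; with |BN| = 27.7, N = (22.807, 24.327). ∠BNR = 136.3° gives NR at -37.600° from the x-axis; with |NR| = 12.5, R = (32.711, 16.701). ∠NRF = 37.8° gives RF at -179.80° from the x-axis; with |RF| = 8.7, F = (24.011, 16.670). ∠RFS = 38.2° gives FS at 38.400° from the x-axis; with |FS| = 13.3, S = (34.434, 24.932). Then |QS| = |S − Q| = 56.519.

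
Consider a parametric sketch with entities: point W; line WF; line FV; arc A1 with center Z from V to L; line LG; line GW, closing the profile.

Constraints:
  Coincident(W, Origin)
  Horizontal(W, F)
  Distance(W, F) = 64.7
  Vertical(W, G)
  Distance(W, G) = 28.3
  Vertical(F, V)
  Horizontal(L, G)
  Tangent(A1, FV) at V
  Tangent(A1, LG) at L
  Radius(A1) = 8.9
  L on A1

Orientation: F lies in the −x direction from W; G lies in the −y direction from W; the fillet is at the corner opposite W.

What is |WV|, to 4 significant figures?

67.55

The virtual corner opposite W is at (-64.70, -28.30). A1 meets FV tangentially, so ZV is at right angles to FV and the tangent condition forces ZL to be normal to LG, with radius 8.9, so the center Z sits 8.9 in from both sides at Z = (-55.80, -19.40). That places the tangent points at V = (-64.70, -19.40) on FV and L = (-55.80, -28.30) on LG. Then |WV| = |V − W| = 67.55.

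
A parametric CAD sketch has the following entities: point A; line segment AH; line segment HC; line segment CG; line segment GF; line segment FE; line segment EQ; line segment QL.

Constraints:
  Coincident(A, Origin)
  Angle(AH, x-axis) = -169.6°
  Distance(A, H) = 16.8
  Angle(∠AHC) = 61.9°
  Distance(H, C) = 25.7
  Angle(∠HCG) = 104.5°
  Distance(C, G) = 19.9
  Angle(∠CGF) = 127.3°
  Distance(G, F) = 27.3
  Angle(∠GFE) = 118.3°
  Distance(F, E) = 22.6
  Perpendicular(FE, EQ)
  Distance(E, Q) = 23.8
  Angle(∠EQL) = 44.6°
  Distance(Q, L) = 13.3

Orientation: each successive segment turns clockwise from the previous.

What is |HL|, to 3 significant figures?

24.5

A is at the origin; AH runs at -169.6° with length 16.8, so H = (-16.5, -3.03). ∠AHC = 61.9° gives HC at 72.3° from the x-axis; with |HC| = 25.7, C = (-8.71, 21.5). ∠HCG = 104.5° gives CG at -3.20° from the x-axis; with |CG| = 19.9, G = (11.2, 20.3). ∠CGF = 127.3° gives GF at -55.9° from the x-axis; with |GF| = 27.3, F = (26.5, -2.27). ∠GFE = 118.3° gives FE at -118° from the x-axis; with |FE| = 22.6, E = (16.0, -22.3). The perpendicularity gives EQ at right angles to FE, so EQ runs at 152°; with |EQ| = 23.8, Q = (-5.10, -11.3). ∠EQL = 44.6° gives QL at 17.0° from the x-axis; with |QL| = 13.3, L = (7.62, -7.38). Then |HL| = |L − H| = 24.5.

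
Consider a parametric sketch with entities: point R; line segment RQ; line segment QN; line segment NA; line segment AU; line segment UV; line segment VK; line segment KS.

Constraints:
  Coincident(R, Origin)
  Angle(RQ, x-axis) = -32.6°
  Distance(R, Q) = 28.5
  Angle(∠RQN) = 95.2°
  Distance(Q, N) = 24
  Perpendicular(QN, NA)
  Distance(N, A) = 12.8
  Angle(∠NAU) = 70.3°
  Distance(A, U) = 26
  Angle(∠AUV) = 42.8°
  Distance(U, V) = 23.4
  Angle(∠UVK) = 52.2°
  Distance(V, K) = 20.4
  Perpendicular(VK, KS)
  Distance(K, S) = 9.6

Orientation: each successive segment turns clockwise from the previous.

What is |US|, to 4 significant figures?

10.76

∠UVK = 52.2° gives VK at 137.9° from the x-axis; with |VK| = 20.4, K = (3.756, -22.73). VK is perpendicular to KS, so KS runs at 47.90°; with |KS| = 9.6, S = (10.19, -15.61). Then |US| = |S − U| = 10.76.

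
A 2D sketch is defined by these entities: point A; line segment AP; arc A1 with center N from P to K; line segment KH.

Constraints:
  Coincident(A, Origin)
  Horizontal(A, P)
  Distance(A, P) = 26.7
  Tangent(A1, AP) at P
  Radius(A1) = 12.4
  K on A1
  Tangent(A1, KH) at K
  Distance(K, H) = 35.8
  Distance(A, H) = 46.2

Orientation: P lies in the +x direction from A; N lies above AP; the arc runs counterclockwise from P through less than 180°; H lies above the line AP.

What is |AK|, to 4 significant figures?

41.11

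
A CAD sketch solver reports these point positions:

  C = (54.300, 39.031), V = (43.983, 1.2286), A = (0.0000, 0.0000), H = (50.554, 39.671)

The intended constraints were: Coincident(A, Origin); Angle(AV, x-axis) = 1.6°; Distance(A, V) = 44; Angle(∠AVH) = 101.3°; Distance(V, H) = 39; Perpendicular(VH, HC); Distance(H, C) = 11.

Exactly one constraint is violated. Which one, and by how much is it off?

Distance(H, C) = 11 — off by 7.20.

A = (0.00, 0.00) ✓; AV at 1.600° ✓; |AV| = 44.00 ✓; ∠AVH = 101.3° ✓; |VH| = 39.00 ✓; ∠(VH, HC) = 90.00° ✓; |HC| = 3.800 ✗.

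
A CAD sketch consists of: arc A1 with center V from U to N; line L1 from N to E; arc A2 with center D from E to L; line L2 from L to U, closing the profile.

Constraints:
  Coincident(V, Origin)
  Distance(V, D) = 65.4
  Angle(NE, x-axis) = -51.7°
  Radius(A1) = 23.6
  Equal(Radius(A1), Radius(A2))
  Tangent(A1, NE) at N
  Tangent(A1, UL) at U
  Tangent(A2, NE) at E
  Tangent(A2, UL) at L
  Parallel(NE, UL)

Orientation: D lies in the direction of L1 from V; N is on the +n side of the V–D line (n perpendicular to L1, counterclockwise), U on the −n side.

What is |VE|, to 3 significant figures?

69.5

The slot axis is L1's direction at -51.7°, so u = (cos -51.7°, sin -51.7°) = (0.620, -0.785) and n = (−sin -51.7°, cos -51.7°) = (0.785, 0.620). V is at the origin and D lies 65.4 along u from V, so D = 65.4·u = (40.5, -51.3). Tangency of A1 to both parallel lines with radius 23.6 puts N and U at V ± 23.6·n: N = (18.5, 14.6), U = (-18.5, -14.6). Equal radii place E and L the same way about D: E = D + 23.6·n = (59.1, -36.7), L = D − 23.6·n = (22.0, -66.0). Then |VE| = |E − V| = 69.5.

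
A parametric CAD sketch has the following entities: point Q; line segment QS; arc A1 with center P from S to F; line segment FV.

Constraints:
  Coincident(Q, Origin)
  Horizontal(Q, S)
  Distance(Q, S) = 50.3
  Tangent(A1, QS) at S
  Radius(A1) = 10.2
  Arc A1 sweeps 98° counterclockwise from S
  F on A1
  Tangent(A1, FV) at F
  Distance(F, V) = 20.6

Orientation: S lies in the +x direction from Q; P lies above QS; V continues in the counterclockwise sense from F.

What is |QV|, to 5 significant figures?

65.843

Q is at the origin; Q and S share the same y with |QS| = 50.3 and S on the +x side, so S = (50.300, 0.0000). Tangency of A1 to QS means the radius PS is perpendicular to QS, so P = S + (0, 10.2) = (50.300, 10.200). On A1, S sits at bearing -90° from P; a 98° counterclockwise sweep puts F at bearing 8°, so F = P + 10.2·(cos 8°, sin 8°) = (60.401, 11.620). Tangency of A1 to FV means the radius PF is perpendicular to FV, so FV runs along (−sin 8°, cos 8°); with |FV| = 20.6, V = (57.534, 32.019). Then |QV| = |V − Q| = 65.843.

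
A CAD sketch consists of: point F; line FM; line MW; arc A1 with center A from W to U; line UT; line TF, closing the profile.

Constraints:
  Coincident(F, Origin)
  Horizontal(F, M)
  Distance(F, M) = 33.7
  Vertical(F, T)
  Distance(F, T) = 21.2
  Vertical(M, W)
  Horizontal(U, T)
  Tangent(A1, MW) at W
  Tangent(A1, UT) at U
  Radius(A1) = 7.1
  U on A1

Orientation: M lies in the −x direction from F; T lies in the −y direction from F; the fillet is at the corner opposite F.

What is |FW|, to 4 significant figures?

36.53

F is at the origin; F and M share the same y with |FM| = 33.7 and M on the −x side, so M = (-33.70, 0.000). FT is vertical with |FT| = 21.2 and T on the −y side, so T = (0.000, -21.20). The virtual corner opposite F is at (-33.70, -21.20). A1 meets MW tangentially, so AW is at right angles to MW and the tangent condition forces AU to be normal to UT, with radius 7.1, so the center A sits 7.1 in from both sides at A = (-26.60, -14.10). That places the tangent points at W = (-33.70, -14.10) on MW and U = (-26.60, -21.20) on UT. Then |FW| = |W − F| = 36.53.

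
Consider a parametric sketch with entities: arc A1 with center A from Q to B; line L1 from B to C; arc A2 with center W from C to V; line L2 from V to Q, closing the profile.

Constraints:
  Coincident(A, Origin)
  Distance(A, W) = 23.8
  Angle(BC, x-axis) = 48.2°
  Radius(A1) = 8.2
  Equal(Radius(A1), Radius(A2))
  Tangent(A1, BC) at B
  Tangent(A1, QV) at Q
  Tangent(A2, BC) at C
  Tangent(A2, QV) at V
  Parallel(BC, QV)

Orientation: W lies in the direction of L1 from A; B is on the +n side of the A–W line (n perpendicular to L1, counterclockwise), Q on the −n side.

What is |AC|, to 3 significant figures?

25.2

The slot axis is L1's direction at 48.2°, so u = (cos 48.2°, sin 48.2°) = (0.667, 0.745) and n = (−sin 48.2°, cos 48.2°) = (-0.745, 0.667). A is at the origin and W lies 23.8 along u from A, so W = 23.8·u = (15.9, 17.7). Tangency of A1 to both parallel lines with radius 8.2 puts B and Q at A ± 8.2·n: B = (-6.11, 5.47), Q = (6.11, -5.47). Equal radii place C and V the same way about W: C = W + 8.2·n = (9.75, 23.2), V = W − 8.2·n = (22.0, 12.3). Then |AC| = |C − A| = 25.2.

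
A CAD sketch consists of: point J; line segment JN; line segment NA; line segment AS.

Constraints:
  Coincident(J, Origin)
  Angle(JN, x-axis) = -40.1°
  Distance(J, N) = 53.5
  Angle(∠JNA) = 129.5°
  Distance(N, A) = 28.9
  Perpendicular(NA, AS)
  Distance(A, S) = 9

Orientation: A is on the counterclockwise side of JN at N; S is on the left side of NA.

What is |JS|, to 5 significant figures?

70.727

∠JNA = 129.5°, so NA runs at -40.1° + (180° − 129.5°) = 10.400° from the x-axis; with |NA| = 28.9, A = N + 28.9·(cos 10.400°, sin 10.400°) = (69.349, -29.244). NA ⟂ AS; with |AS| = 9.0 on the left of NA, S = A + 9.0·(-0.18052, 0.98357) = (67.724, -20.391). Then |JS| = |S − J| = 70.727.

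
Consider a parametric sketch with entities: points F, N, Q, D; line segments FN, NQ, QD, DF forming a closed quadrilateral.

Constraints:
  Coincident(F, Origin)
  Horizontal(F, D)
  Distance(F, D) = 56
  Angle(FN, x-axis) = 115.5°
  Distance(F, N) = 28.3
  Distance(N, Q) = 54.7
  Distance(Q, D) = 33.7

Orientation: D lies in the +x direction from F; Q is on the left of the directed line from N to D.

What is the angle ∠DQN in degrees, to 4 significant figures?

108.6°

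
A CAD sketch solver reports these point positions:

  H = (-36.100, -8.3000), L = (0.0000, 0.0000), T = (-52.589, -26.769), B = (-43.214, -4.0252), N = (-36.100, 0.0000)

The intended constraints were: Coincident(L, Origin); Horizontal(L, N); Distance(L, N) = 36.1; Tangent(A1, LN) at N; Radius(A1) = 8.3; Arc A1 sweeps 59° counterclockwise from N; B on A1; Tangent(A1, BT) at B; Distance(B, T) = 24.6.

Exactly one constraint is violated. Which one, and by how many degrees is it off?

Tangent(A1, BT) at B — off by 8.60°.

L = (0.00, 0.00) ✓; L.y = 0.00, N.y = 0.00 ✓; |LN| = 36.10 ✓; ∠(HN, NL) = 90.00° ✓; |HN| = 8.300 ✓; bearing(H→B) − bearing(H→N) = 59.00° ✓; |HB| = 8.300 ✓; ∠(HB, BT) = 81.40° ✗; |BT| = 24.60 ✓.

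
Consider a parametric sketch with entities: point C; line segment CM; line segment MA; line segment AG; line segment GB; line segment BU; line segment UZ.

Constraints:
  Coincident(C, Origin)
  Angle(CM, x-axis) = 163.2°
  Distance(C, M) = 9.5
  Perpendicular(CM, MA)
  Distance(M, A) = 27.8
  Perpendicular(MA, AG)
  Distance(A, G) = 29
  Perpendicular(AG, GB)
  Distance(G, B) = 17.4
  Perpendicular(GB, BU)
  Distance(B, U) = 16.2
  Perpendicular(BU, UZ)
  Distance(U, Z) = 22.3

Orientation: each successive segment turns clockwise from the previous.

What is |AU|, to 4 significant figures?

21.60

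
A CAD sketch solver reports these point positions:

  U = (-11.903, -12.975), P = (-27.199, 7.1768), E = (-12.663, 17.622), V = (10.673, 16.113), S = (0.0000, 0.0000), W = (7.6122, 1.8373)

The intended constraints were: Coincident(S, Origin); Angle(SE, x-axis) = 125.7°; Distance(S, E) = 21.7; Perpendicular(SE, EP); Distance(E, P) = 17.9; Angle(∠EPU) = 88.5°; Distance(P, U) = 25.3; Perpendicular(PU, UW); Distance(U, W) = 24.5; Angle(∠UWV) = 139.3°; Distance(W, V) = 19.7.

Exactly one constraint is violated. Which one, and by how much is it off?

Distance(W, V) = 19.7 — off by 5.10.

S = (0.00, 0.00) ✓; SE at 125.7° ✓; |SE| = 21.70 ✓; ∠(SE, EP) = 90.00° ✓; |EP| = 17.90 ✓; ∠EPU = 88.50° ✓; |PU| = 25.30 ✓; ∠(PU, UW) = 90.00° ✓; |UW| = 24.50 ✓; ∠UWV = 139.3° ✓; |WV| = 14.60 ✗.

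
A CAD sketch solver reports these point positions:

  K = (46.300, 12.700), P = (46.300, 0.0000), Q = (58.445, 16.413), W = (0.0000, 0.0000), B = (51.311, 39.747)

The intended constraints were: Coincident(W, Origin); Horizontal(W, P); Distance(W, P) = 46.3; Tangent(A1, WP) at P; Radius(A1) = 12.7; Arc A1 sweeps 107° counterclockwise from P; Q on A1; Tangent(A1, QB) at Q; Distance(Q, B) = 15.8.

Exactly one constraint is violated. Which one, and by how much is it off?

Distance(Q, B) = 15.8 — off by 8.60.

W = (0.00, 0.00) ✓; W.y = 0.00, P.y = 0.00 ✓; |WP| = 46.30 ✓; ∠(KP, PW) = 90.00° ✓; |KP| = 12.70 ✓; bearing(K→Q) − bearing(K→P) = 107.0° ✓; |KQ| = 12.70 ✓; ∠(KQ, QB) = 90.00° ✓; |QB| = 24.40 ✗.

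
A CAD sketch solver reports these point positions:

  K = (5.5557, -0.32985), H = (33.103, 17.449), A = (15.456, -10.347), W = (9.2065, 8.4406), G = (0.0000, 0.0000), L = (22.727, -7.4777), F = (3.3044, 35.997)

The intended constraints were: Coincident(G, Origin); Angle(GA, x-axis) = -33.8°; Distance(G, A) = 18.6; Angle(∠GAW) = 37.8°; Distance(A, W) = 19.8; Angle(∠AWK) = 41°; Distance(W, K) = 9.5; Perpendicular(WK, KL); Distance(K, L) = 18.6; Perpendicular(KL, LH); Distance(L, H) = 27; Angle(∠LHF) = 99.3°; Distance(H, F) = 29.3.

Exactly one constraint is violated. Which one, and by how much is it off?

Distance(H, F) = 29.3 — off by 5.80.

G = (0.00, 0.00) ✓; GA at -33.80° ✓; |GA| = 18.60 ✓; ∠GAW = 37.80° ✓; |AW| = 19.80 ✓; ∠AWK = 41.00° ✓; |WK| = 9.500 ✓; ∠(WK, KL) = 90.00° ✓; |KL| = 18.60 ✓; ∠(KL, LH) = 90.00° ✓; |LH| = 27.00 ✓; ∠LHF = 99.30° ✓; |HF| = 35.10 ✗.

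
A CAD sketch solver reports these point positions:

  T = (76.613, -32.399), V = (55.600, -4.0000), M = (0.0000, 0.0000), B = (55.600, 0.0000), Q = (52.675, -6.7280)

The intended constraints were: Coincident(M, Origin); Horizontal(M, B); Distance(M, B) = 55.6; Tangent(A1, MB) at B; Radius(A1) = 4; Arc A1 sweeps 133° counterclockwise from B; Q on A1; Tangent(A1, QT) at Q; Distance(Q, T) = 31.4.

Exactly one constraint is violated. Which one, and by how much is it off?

Distance(Q, T) = 31.4 — off by 3.70.

M = (0.00, 0.00) ✓; M.y = 0.00, B.y = 0.00 ✓; |MB| = 55.60 ✓; ∠(VB, BM) = 90.00° ✓; |VB| = 4.000 ✓; bearing(V→Q) − bearing(V→B) = 133.0° ✓; |VQ| = 4.000 ✓; ∠(VQ, QT) = 90.00° ✓; |QT| = 35.10 ✗.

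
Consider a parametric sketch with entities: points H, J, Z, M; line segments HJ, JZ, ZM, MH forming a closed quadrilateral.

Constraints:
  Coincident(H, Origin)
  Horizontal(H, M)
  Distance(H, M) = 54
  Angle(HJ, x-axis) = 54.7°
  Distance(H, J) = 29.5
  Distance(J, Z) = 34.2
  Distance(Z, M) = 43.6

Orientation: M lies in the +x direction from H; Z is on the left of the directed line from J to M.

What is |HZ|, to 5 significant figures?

62.587

Checks: |JZ| = 34.20 ✓; |ZM| = 43.60 ✓.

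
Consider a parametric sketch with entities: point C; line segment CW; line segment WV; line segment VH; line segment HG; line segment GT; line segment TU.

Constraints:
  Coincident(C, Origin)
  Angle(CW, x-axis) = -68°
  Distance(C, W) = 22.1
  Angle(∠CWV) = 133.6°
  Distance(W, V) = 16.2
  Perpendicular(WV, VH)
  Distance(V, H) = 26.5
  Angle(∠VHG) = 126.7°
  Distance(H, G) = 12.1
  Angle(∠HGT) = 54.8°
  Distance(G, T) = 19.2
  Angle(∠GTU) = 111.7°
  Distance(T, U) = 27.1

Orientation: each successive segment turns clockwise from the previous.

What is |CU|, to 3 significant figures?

47.7

∠HGT = 54.8° gives GT at -22.9° from the x-axis; with |GT| = 19.2, T = (-7.44, -19.9). ∠GTU = 111.7° gives TU at -91.2° from the x-axis; with |TU| = 27.1, U = (-8.01, -47.0). Then |CU| = |U − C| = 47.7.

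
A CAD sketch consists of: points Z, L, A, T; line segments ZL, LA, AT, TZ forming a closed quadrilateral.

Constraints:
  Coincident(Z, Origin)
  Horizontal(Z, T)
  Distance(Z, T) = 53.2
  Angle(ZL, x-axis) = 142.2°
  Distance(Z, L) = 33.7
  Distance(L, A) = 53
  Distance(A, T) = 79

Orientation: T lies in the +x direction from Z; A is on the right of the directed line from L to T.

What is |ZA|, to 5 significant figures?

37.110

Z is at the origin; Z and T share the same y with |ZT| = 53.2 and T in +x, so T = (53.2, 0). ZL runs at 142.2° with |ZL| = 33.7, so L = (-26.628, 20.655). A is determined by |LA| = 53.0 and |AT| = 79.0 together: it lies at the intersection of circle(L, 53.0) and circle(T, 79.0). With |LT| = 82.457, the foot of the radical line on LT is 20.418 from L and the perpendicular offset is √(53.0² − 20.418²) = 48.909. Taking the right-of-LT solution: A = (-19.113, -31.809).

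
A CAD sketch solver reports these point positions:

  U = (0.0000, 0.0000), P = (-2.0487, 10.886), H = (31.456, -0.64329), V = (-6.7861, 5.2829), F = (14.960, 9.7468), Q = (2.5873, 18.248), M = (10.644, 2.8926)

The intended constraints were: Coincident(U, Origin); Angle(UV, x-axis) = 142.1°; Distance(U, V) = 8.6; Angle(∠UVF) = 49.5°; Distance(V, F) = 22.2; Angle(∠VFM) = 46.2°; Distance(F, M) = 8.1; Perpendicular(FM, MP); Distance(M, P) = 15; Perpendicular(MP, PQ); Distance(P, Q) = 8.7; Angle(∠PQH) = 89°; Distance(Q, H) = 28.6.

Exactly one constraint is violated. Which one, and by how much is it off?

Distance(Q, H) = 28.6 — off by 5.90.

U = (0.00, 0.00) ✓; UV at 142.1° ✓; |UV| = 8.600 ✓; ∠UVF = 49.50° ✓; |VF| = 22.20 ✓; ∠VFM = 46.20° ✓; |FM| = 8.100 ✓; ∠(FM, MP) = 90.00° ✓; |MP| = 15.00 ✓; ∠(MP, PQ) = 90.00° ✓; |PQ| = 8.700 ✓; ∠PQH = 89.00° ✓; |QH| = 34.50 ✗.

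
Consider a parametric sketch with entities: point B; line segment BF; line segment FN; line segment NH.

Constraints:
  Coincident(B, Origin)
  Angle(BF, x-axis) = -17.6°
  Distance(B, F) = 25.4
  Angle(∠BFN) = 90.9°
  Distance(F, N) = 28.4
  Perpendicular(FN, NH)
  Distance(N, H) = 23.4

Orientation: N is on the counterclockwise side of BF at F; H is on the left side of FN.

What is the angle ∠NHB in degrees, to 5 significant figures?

93.966°

∠BFN = 90.9°, so FN runs at -17.6° + (180° − 90.9°) = 71.500° from the x-axis; with |FN| = 28.4, N = F + 28.4·(cos 71.500°, sin 71.500°) = (33.222, 19.252). The perpendicularity gives NH at right angles to FN; with |NH| = 23.4 on the left of FN, H = N + 23.4·(-0.94832, 0.31730) = (11.032, 26.677). Then cos ∠NHB = HN·HB / (|HN||HB|), giving 93.966°.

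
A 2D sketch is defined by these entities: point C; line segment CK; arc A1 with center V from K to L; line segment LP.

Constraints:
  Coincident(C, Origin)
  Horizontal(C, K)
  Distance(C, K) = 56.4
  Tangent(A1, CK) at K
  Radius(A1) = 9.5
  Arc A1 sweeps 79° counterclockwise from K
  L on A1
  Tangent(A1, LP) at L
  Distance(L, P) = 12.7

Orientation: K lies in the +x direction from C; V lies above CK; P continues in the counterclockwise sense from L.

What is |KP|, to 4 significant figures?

23.33

On A1, K sits at bearing -90° from V; a 79° counterclockwise sweep puts L at bearing -11°, so L = V + 9.5·(cos -11°, sin -11°) = (65.73, 7.687). Tangency of A1 to LP means the radius VL is perpendicular to LP, so LP runs along (−sin -11°, cos -11°); with |LP| = 12.7, P = (68.15, 20.15). Then |KP| = |P − K| = 23.33.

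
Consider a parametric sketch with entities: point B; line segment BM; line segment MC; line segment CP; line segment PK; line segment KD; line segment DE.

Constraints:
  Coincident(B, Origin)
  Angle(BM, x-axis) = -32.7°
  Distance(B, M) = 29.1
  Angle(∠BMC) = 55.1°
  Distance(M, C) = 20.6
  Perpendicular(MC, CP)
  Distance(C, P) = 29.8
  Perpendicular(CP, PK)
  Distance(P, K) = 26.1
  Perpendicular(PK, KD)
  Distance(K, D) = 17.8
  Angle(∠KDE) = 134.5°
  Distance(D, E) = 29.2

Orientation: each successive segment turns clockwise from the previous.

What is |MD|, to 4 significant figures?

13.20

B is at the origin; BM runs at -32.7° with length 29.1, so M = (24.49, -15.72). ∠BMC = 55.1° gives MC at -157.6° from the x-axis; with |MC| = 20.6, C = (5.442, -23.57). The perpendicularity gives CP at right angles to MC, so CP runs at 112.4°; with |CP| = 29.8, P = (-5.914, 3.980). The perpendicularity gives PK at right angles to CP, so PK runs at 22.40°; with |PK| = 26.1, K = (18.22, 13.93). PK is perpendicular to KD, so KD runs at -67.60°; with |KD| = 17.8, D = (25.00, -2.531). Then |MD| = |D − M| = 13.20.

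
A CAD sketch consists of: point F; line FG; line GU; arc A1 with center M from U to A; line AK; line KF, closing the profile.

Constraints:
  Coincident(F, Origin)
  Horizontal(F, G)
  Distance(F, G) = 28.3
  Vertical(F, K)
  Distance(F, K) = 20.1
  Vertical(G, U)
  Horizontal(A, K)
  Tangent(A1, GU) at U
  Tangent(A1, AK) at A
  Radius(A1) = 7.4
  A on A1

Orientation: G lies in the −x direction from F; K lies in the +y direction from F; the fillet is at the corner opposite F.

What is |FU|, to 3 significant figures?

31.0

The virtual corner opposite F is at (-28.3, 20.1). The tangent condition forces MU to be normal to GU and tangency of A1 to AK means the radius MA is perpendicular to AK, with radius 7.4, so the center M sits 7.4 in from both sides at M = (-20.9, 12.7). That places the tangent points at U = (-28.3, 12.7) on GU and A = (-20.9, 20.1) on AK. Then |FU| = |U − F| = 31.0.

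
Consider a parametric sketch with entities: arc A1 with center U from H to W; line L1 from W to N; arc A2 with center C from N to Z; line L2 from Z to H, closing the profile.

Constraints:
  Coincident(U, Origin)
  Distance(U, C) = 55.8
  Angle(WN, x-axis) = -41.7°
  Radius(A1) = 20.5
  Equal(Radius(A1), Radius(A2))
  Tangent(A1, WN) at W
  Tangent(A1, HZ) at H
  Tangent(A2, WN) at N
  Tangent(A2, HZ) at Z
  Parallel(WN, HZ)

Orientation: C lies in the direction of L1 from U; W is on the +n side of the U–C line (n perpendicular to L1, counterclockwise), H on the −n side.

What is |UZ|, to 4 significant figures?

59.45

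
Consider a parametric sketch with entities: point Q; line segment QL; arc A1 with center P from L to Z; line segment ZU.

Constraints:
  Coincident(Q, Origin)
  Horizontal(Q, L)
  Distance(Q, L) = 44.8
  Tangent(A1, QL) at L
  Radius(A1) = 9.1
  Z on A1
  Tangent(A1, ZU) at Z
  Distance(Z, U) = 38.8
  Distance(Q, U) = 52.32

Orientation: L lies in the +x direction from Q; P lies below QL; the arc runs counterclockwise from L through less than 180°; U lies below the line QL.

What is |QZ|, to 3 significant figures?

36.6

Checks: |PZ| = 9.100 ✓; ∠(PZ, ZU) = 90.00° ✓; |ZU| = 38.80 ✓; |QU| = 52.32 ✓.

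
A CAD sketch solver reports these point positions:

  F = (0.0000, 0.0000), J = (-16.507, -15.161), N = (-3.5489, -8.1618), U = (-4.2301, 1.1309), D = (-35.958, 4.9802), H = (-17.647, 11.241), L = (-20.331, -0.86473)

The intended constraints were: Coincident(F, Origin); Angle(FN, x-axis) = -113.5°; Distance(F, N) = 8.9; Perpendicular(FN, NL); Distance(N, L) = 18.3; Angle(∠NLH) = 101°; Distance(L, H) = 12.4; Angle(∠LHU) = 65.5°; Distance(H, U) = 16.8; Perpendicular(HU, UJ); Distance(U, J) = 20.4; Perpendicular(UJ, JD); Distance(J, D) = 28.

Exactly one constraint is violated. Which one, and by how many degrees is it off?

Perpendicular(UJ, JD) — off by 9.00°.

F = (0.00, 0.00) ✓; FN at -113.5° ✓; |FN| = 8.900 ✓; ∠(FN, NL) = 90.00° ✓; |NL| = 18.30 ✓; ∠NLH = 101.0° ✓; |LH| = 12.40 ✓; ∠LHU = 65.50° ✓; |HU| = 16.80 ✓; ∠(HU, UJ) = 90.00° ✓; |UJ| = 20.40 ✓; ∠(UJ, JD) = 99.00° ✗; |JD| = 28.00 ✓.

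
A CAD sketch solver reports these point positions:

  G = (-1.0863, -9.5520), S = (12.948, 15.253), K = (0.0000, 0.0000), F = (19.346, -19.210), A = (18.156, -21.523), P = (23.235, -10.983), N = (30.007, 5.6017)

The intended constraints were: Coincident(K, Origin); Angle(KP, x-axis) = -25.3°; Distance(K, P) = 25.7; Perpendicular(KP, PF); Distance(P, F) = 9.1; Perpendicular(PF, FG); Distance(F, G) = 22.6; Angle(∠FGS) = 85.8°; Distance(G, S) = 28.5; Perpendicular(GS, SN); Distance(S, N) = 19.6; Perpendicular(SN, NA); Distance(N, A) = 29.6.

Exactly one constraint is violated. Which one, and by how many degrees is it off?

Perpendicular(SN, NA) — off by 5.90°.

K = (0.00, 0.00) ✓; KP at -25.30° ✓; |KP| = 25.70 ✓; ∠(KP, PF) = 90.00° ✓; |PF| = 9.100 ✓; ∠(PF, FG) = 90.00° ✓; |FG| = 22.60 ✓; ∠FGS = 85.80° ✓; |GS| = 28.50 ✓; ∠(GS, SN) = 90.00° ✓; |SN| = 19.60 ✓; ∠(SN, NA) = 84.10° ✗; |NA| = 29.60 ✓.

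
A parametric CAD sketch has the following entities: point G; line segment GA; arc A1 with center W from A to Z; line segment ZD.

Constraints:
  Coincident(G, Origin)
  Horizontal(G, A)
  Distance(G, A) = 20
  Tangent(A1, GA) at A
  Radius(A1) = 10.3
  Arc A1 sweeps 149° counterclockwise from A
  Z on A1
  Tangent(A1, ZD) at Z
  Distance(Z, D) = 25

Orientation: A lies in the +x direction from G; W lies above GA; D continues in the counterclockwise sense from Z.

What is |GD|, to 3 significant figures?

32.2

G is at the origin; G and A share the same y with |GA| = 20.0 and A on the +x side, so A = (20.0, 0.00). The tangent condition forces WA to be normal to GA, so W = A + (0, 10.3) = (20.0, 10.3). On A1, A sits at bearing -90° from W; a 149° counterclockwise sweep puts Z at bearing 59°, so Z = W + 10.3·(cos 59°, sin 59°) = (25.3, 19.1). Tangency of A1 to ZD means the radius WZ is perpendicular to ZD, so ZD runs along (−sin 59°, cos 59°); with |ZD| = 25.0, D = (3.88, 32.0). Then |GD| = |D − G| = 32.2.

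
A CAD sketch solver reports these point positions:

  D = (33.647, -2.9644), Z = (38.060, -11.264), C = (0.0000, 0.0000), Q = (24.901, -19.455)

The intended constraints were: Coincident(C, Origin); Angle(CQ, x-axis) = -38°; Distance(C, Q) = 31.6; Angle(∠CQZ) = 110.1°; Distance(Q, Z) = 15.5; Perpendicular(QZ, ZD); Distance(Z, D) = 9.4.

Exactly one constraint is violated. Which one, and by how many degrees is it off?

Perpendicular(QZ, ZD) — off by 3.90°.

C = (0.00, 0.00) ✓; CQ at -38.00° ✓; |CQ| = 31.60 ✓; ∠CQZ = 110.1° ✓; |QZ| = 15.50 ✓; ∠(QZ, ZD) = 86.10° ✗; |ZD| = 9.400 ✓.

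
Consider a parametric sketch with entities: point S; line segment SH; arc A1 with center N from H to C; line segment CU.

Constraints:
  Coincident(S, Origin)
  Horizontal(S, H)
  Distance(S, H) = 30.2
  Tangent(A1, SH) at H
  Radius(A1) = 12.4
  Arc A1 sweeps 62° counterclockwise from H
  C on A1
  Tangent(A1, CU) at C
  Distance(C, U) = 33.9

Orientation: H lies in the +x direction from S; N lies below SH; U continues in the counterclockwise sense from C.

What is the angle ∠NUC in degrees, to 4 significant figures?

20.09°

On A1, H sits at bearing 90° from N; a 62° counterclockwise sweep puts C at bearing 152°, so C = N + 12.4·(cos 152°, sin 152°) = (19.25, -6.579). Tangency of A1 to CU means the radius NC is perpendicular to CU, so CU runs along (−sin 152°, cos 152°); with |CU| = 33.9, U = (3.336, -36.51). Then cos ∠NUC = UN·UC / (|UN||UC|), giving 20.09°.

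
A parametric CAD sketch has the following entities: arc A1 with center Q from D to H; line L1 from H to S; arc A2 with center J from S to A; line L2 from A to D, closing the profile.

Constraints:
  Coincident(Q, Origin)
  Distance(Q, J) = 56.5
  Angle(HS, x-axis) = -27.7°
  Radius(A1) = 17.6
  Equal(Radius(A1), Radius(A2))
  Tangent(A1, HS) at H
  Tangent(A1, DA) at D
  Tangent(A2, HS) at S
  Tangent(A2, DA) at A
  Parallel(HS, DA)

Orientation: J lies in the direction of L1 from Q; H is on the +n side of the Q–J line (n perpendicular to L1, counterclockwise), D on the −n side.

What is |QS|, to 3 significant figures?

59.2

Tangency of A1 to both parallel lines with radius 17.6 puts H and D at Q ± 17.6·n: H = (8.18, 15.6), D = (-8.18, -15.6). Equal radii place S and A the same way about J: S = J + 17.6·n = (58.2, -10.7), A = J − 17.6·n = (41.8, -41.8). Then |QS| = |S − Q| = 59.2.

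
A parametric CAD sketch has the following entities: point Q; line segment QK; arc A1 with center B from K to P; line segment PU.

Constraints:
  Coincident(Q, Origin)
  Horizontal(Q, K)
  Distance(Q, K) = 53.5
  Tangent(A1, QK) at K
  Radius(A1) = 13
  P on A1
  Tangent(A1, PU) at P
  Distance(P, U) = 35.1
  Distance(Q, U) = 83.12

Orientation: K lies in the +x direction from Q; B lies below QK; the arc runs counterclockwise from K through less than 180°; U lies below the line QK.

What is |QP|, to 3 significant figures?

49.3

Checks: |BP| = 13.00 ✓; ∠(BP, PU) = 90.00° ✓; |PU| = 35.10 ✓; |QU| = 83.12 ✓.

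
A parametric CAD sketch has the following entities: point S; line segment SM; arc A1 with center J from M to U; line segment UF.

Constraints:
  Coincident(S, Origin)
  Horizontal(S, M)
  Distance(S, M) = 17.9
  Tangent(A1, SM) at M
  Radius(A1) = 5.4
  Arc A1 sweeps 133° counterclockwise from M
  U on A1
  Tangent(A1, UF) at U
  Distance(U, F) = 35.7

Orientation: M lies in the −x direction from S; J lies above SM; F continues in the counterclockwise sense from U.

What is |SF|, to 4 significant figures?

52.01

S is at the origin; SM is horizontal with |SM| = 17.9 and M on the −x side, so M = (-17.90, 0.000). The tangent condition forces JM to be normal to SM, so J = M + (0, 5.4) = (-17.90, 5.400). On A1, M sits at bearing -90° from J; a 133° counterclockwise sweep puts U at bearing 43°, so U = J + 5.4·(cos 43°, sin 43°) = (-13.95, 9.083). The tangent condition forces JU to be normal to UF, so UF runs along (−sin 43°, cos 43°); with |UF| = 35.7, F = (-38.30, 35.19). Then |SF| = |F − S| = 52.01.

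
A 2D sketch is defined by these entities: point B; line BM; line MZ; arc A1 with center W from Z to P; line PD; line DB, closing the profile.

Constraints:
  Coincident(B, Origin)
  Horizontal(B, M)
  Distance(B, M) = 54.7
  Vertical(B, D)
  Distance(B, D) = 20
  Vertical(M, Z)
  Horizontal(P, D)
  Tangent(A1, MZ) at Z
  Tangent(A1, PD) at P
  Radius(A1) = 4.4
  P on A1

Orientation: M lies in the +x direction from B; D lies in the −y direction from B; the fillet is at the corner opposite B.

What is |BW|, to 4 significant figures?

52.66

B is at the origin; BM is horizontal with |BM| = 54.7 and M on the +x side, so M = (54.70, 0.000). BD is vertical with |BD| = 20.0 and D on the −y side, so D = (0.000, -20.00). The virtual corner opposite B is at (54.70, -20.00). The tangent condition forces WZ to be normal to MZ and tangency of A1 to PD means the radius WP is perpendicular to PD, with radius 4.4, so the center W sits 4.4 in from both sides at W = (50.30, -15.60). Then |BW| = |W − B| = 52.66.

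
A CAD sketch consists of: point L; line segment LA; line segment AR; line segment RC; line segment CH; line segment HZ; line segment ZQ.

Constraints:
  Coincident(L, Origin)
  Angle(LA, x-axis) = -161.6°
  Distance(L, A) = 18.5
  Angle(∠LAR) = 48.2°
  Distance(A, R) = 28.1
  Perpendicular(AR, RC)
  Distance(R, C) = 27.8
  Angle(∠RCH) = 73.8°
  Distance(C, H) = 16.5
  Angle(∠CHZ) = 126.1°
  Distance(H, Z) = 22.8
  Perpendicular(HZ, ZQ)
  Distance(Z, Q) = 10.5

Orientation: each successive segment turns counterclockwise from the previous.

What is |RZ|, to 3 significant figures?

23.7

L is at the origin; LA runs at -161.6° with length 18.5, so A = (-17.6, -5.84). ∠LAR = 48.2° gives AR at -29.8° from the x-axis; with |AR| = 28.1, R = (6.83, -19.8). The perpendicularity gives RC at right angles to AR, so RC runs at 60.2°; with |RC| = 27.8, C = (20.6, 4.32). ∠RCH = 73.8° gives CH at 166° from the x-axis; with |CH| = 16.5, H = (4.61, 8.20). ∠CHZ = 126.1° gives HZ at -140° from the x-axis; with |HZ| = 22.8, Z = (-12.8, -6.55). Then |RZ| = |Z − R| = 23.7.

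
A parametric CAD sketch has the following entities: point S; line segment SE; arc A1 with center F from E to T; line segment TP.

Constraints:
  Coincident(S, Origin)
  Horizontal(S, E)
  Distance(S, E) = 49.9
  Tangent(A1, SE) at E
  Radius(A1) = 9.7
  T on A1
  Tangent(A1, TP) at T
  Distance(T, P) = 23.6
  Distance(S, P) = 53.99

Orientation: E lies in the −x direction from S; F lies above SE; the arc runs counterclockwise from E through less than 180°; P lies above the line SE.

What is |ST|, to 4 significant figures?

41.55

Checks: ∠(FE, ES) = 90.00° ✓; |FT| = 9.700 ✓; ∠(FT, TP) = 90.00° ✓; |TP| = 23.60 ✓; |SP| = 53.99 ✓.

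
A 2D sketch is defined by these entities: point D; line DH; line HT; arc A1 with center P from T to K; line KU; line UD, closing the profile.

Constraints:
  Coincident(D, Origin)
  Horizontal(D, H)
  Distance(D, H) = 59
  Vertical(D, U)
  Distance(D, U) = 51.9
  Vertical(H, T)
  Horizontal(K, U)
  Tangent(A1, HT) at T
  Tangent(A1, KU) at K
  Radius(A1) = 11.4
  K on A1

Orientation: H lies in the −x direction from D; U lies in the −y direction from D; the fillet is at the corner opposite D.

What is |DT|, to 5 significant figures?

71.563

D is at the origin; DH is horizontal with |DH| = 59.0 and H on the −x side, so H = (-59.000, 0.0000). DU is vertical with |DU| = 51.9 and U on the −y side, so U = (0.0000, -51.900). The virtual corner opposite D is at (-59.000, -51.900). Tangency of A1 to HT means the radius PT is perpendicular to HT and tangency of A1 to KU means the radius PK is perpendicular to KU, with radius 11.4, so the center P sits 11.4 in from both sides at P = (-47.600, -40.500). That places the tangent points at T = (-59.000, -40.500) on HT and K = (-47.600, -51.900) on KU. Then |DT| = |T − D| = 71.563.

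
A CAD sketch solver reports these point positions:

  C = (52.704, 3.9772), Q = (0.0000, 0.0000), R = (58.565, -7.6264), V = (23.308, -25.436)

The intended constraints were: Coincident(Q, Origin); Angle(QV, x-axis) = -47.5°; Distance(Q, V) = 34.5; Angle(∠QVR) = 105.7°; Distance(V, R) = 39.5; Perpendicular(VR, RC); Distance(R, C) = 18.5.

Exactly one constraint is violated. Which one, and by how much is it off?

Distance(R, C) = 18.5 — off by 5.50.

Q = (0.00, 0.00) ✓; QV at -47.50° ✓; |QV| = 34.50 ✓; ∠QVR = 105.7° ✓; |VR| = 39.50 ✓; ∠(VR, RC) = 90.00° ✓; |RC| = 13.00 ✗.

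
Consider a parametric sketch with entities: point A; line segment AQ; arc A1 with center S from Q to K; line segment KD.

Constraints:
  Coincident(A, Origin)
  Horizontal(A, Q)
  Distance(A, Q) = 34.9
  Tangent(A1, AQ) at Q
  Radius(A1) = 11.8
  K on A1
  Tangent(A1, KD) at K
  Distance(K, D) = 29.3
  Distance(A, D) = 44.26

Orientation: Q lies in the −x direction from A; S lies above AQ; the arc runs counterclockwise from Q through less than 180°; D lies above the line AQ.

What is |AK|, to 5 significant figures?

25.426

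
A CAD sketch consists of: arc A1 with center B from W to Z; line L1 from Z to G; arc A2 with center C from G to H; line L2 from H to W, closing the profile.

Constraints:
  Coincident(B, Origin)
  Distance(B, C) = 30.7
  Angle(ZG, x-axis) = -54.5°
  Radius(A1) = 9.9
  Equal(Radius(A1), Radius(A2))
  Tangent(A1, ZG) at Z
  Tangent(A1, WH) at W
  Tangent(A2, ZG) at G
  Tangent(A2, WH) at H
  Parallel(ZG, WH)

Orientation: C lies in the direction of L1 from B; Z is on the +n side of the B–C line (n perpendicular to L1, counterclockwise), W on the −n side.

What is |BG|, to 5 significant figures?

32.257

The slot axis is L1's direction at -54.5°, so u = (cos -54.5°, sin -54.5°) = (0.58070, -0.81412) and n = (−sin -54.5°, cos -54.5°) = (0.81412, 0.58070). B is at the origin and C lies 30.7 along u from B, so C = 30.7·u = (17.828, -24.993). Tangency of A1 to both parallel lines with radius 9.9 puts Z and W at B ± 9.9·n: Z = (8.0597, 5.7490), W = (-8.0597, -5.7490). Equal radii place G and H the same way about C: G = C + 9.9·n = (25.887, -19.244), H = C − 9.9·n = (9.7678, -30.742). Then |BG| = |G − B| = 32.257.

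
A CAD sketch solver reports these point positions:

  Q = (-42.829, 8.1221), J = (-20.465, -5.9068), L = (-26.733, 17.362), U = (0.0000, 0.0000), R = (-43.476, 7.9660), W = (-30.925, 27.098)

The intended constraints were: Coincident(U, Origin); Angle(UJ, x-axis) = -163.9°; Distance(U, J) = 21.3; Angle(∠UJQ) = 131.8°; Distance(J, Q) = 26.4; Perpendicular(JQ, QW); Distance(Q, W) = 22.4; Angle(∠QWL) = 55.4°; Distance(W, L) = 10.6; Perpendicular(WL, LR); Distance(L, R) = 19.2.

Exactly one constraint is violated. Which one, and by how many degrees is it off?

Perpendicular(WL, LR) — off by 6.01°.

U = (0.00, 0.00) ✓; UJ at -163.9° ✓; |UJ| = 21.30 ✓; ∠UJQ = 131.8° ✓; |JQ| = 26.40 ✓; ∠(JQ, QW) = 90.00° ✓; |QW| = 22.40 ✓; ∠QWL = 55.40° ✓; |WL| = 10.60 ✓; ∠(WL, LR) = 83.99° ✗; |LR| = 19.20 ✓.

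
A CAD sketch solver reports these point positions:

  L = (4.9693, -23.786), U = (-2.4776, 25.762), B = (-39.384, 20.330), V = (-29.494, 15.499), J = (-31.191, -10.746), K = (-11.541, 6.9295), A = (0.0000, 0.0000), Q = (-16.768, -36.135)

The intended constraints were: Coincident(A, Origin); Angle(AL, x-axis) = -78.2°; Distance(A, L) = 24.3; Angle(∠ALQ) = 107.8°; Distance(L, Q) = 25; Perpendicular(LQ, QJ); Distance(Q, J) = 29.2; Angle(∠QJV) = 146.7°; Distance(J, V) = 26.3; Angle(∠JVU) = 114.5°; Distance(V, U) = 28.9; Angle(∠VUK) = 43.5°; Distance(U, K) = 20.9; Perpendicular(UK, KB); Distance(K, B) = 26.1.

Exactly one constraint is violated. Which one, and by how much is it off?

Distance(K, B) = 26.1 — off by 4.80.

A = (0.00, 0.00) ✓; AL at -78.20° ✓; |AL| = 24.30 ✓; ∠ALQ = 107.8° ✓; |LQ| = 25.00 ✓; ∠(LQ, QJ) = 90.00° ✓; |QJ| = 29.20 ✓; ∠QJV = 146.7° ✓; |JV| = 26.30 ✓; ∠JVU = 114.5° ✓; |VU| = 28.90 ✓; ∠VUK = 43.50° ✓; |UK| = 20.90 ✓; ∠(UK, KB) = 90.00° ✓; |KB| = 30.90 ✗.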